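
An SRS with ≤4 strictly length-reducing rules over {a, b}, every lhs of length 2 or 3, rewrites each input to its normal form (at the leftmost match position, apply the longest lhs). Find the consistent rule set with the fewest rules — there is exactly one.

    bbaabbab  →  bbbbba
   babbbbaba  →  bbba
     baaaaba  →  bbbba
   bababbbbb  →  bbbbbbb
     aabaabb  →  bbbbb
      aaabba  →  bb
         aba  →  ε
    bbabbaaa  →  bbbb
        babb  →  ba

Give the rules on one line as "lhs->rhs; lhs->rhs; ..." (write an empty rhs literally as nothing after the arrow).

aa->b; aba->; bab->ba

  | bbaabbab => bbbbbab => bbbbba
  | babbbbaba => babbbaba => babbaba => bababa => baaba => bbba
  | baaaaba => bbaaba => bbbba
  | bababbbbb => baabbbbb => bbbbbbb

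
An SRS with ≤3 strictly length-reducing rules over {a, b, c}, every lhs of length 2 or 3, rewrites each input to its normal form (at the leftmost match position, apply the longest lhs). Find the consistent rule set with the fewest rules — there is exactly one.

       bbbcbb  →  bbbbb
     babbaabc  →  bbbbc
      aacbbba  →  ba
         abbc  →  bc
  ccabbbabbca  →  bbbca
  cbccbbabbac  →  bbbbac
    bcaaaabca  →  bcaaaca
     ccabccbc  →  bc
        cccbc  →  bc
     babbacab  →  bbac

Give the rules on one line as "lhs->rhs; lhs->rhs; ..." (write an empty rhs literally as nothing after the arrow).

ab->; baa->bb; cb->b

  | bbbcbb => bbbbb
  | babbaabc => bbaabc => bbbbc
  | aacbbba => aabbba => abba => ba
  | abbc => bc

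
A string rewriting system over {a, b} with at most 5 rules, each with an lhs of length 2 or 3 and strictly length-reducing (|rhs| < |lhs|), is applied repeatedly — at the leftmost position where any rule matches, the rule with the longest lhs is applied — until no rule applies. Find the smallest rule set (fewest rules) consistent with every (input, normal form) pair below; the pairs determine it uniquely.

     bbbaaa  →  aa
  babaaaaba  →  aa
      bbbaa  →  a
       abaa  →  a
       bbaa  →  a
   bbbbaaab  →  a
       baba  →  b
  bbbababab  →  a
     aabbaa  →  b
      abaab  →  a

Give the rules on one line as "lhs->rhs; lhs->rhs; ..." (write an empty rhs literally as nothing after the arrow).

ab->a; aba->b; ba->a; bba->

  | bbbaaa => baa => aa
  | babaaaaba => abaaaaba => baaaba => aaaba => aab => aa
  | bbbaa => ba => a
  | abaa => ba => a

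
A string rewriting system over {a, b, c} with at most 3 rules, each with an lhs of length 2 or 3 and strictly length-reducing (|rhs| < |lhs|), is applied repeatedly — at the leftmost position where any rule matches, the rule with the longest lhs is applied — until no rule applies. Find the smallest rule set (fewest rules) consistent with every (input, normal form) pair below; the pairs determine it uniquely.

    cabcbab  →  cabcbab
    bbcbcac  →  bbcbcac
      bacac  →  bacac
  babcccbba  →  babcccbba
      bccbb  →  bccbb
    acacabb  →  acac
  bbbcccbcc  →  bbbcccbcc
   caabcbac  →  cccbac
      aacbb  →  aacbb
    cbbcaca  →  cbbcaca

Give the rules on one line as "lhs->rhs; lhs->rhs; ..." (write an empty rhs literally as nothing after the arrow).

  | cabcbab
  | bbcbcac
  | bacac
  | babcccbba

aab->c; abb->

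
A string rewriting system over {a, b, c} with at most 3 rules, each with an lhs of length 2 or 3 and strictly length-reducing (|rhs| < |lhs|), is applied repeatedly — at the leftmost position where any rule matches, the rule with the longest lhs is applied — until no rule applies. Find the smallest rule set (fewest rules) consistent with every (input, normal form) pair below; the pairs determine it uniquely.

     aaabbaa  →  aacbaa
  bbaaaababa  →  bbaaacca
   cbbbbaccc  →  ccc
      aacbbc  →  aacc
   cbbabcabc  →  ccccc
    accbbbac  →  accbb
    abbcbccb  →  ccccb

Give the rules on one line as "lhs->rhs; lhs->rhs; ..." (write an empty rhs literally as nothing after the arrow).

  | aaabbaa => aacbaa
  | bbaaaababa => bbaaacaba => bbaaacca
  | cbbbbaccc => cbbbcc => cbbcc => cbcc => ccc
  | aacbbc => aacbc => aacc

ab->c; bac->; bc->c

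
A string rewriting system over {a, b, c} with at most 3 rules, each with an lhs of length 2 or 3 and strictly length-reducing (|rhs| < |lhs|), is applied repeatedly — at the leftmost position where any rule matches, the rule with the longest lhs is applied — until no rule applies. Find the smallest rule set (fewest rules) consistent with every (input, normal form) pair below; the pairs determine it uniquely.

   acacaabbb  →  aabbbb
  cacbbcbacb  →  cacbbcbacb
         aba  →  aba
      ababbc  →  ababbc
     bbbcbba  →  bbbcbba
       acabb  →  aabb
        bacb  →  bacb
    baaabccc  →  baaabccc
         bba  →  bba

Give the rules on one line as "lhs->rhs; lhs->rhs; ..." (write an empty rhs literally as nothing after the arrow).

  | acacaabbb => acabbbb => aabbbb
  | cacbbcbacb
  | aba
  | ababbc

caa->b; cab->ab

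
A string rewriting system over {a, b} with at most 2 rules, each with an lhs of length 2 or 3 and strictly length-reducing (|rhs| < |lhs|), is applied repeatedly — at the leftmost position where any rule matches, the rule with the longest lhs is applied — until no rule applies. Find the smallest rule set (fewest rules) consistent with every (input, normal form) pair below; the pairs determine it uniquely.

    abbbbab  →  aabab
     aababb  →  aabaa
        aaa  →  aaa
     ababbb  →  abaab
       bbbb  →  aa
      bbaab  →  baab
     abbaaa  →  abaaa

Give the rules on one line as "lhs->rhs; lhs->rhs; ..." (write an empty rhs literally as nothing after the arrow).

bb->a; bba->ba

  | abbbbab => aabbab => aabab
  | aababb => aabaa
  | aaa
  | ababbb => abaab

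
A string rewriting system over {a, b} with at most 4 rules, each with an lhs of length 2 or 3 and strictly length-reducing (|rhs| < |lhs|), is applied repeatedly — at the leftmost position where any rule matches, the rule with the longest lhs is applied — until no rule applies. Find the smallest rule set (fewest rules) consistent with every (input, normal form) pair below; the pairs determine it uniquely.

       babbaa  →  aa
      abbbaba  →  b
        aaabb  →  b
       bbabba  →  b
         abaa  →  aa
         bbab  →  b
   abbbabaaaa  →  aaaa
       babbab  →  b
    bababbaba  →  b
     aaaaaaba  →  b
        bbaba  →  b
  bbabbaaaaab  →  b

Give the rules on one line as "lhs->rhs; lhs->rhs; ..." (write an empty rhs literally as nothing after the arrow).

  | babbaa => bbbaa => bbaa => baa => aa
  | abbbaba => bbbaba => bbaba => baba => bba => ba => b
  | aaabb => aabb => abb => bb => b
  | bbabba => babba => bbba => bba => ba => b

ab->b; ba->b; baa->aa; bb->b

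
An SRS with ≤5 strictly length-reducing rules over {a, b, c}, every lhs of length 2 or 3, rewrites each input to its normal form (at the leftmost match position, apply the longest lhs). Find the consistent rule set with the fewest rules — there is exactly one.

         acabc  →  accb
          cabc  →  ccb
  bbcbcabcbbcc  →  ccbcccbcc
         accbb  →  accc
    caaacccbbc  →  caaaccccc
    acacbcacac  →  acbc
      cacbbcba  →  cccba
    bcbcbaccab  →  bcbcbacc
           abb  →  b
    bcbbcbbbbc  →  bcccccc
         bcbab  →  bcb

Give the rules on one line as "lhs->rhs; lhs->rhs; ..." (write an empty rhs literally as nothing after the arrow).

  | acabc => accb
  | cabc => ccb
  | bbcbcabcbbcc => ccbcabcbbcc => ccbccbbbcc => ccbcccbcc
  | accbb => accc

ab->; abc->cb; bb->c; cac->c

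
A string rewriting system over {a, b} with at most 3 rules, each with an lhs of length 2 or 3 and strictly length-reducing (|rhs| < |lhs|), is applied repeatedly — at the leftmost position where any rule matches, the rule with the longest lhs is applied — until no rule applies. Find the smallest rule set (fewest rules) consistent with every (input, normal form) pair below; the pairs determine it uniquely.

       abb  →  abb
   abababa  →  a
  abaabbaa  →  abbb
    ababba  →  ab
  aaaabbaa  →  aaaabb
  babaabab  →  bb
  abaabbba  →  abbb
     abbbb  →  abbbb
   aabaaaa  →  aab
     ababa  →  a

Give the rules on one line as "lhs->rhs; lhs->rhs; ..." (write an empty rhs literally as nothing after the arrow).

ba->; baa->b

  | abb
  | abababa => ababa => aba => a
  | abaabbaa => abbbaa => abbb
  | ababba => abba => ab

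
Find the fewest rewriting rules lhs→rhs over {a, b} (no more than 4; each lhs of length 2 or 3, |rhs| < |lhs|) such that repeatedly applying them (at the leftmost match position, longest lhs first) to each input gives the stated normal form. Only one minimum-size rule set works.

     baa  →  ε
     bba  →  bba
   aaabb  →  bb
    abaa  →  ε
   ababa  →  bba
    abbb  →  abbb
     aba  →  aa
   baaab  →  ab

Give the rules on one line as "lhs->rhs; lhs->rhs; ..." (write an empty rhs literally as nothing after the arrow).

  | baa => ε
  | bba
  | aaabb => bb
  | abaa => aaa => ε

aaa->; aab->bb; aba->aa; baa->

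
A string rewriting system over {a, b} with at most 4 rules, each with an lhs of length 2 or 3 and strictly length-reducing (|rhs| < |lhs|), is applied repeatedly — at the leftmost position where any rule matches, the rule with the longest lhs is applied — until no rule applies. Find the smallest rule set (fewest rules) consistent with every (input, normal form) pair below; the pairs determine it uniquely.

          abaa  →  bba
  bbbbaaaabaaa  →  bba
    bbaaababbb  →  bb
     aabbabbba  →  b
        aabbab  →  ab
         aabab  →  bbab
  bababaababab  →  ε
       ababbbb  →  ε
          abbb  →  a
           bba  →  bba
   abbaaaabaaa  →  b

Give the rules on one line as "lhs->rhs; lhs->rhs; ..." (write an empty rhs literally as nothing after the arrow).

  | abaa => bba
  | bbbbaaaabaaa => baaaabaaa => bbaabaaa => bbbbaaa => baaa => bba
  | bbaaababbb => bbbababbb => ababbb => bbbbb => bb
  | aabbabbba => bbbabbba => abbba => aa => b

aa->b; aba->bb; bbb->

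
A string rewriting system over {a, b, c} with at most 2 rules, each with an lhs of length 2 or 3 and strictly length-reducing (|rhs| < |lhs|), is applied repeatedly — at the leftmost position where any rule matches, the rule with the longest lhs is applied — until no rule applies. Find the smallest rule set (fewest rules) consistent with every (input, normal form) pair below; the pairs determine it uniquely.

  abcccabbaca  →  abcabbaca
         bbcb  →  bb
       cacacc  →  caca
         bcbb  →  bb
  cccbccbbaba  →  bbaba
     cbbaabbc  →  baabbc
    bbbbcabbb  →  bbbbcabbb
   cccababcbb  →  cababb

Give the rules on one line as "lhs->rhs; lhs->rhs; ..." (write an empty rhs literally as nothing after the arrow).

  | abcccabbaca => abcabbaca
  | bbcb => bb
  | cacacc => caca
  | bcbb => bb

cb->; cc->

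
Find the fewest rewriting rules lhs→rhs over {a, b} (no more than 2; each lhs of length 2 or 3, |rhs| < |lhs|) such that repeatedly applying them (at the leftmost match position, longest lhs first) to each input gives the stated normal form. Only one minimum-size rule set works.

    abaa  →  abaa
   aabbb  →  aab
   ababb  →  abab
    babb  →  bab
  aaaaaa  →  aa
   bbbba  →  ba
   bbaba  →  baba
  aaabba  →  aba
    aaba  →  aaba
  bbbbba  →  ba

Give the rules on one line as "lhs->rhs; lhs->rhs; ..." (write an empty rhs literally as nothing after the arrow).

  | abaa
  | aabbb => aabb => aab
  | ababb => abab
  | babb => bab

aaa->a; bb->b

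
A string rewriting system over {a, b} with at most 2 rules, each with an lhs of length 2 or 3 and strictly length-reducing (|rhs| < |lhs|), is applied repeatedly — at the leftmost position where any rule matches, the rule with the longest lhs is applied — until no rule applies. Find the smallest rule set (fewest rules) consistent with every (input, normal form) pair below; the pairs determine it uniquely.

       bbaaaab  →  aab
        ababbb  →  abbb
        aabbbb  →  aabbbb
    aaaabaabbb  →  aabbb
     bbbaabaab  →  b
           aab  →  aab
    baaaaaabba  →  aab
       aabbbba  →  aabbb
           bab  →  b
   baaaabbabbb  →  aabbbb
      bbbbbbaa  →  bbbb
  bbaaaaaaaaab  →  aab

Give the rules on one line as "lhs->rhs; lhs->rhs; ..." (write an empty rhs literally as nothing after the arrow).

  | bbaaaab => baaab => aab
  | ababbb => abbb
  | aabbbb
  | aaaabaabbb => aaabaabbb => aabaabbb => aaabbb => aabbb

aaa->aa; ba->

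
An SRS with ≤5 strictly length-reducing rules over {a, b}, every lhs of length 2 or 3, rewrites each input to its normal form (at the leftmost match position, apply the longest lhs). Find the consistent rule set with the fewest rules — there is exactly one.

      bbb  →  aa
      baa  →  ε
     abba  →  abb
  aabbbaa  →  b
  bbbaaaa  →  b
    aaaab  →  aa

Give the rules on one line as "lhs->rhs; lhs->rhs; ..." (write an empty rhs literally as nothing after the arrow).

aaa->bb; ba->b; baa->; bbb->aa

  | bbb => aa
  | baa => ε
  | abba => abb
  | aabbbaa => aaaaaa => bbaaa => ba => b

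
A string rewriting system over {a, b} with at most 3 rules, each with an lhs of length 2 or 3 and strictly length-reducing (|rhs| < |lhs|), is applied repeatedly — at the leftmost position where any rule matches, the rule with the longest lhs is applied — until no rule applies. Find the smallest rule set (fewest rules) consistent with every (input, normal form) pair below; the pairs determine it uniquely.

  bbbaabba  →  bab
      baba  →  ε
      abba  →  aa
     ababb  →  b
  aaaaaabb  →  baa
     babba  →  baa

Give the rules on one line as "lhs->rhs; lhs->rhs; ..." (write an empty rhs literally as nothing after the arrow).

  | bbbaabba => baabba => baaa => bab
  | baba => bb => ε
  | abba => aa
  | ababb => bbb => b

aaa->ab; aba->b; bb->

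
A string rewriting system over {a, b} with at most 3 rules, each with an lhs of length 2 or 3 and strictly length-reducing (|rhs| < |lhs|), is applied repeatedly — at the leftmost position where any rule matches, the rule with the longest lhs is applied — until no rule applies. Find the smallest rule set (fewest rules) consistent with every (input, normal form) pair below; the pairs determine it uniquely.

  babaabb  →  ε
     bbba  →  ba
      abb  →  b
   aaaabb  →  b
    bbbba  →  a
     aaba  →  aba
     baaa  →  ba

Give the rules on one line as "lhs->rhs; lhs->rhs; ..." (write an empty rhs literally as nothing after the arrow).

  | babaabb => bababb => babb => bb => ε
  | bbba => ba
  | abb => b
  | aaaabb => aaabb => aabb => abb => b

aa->a; abb->b; bb->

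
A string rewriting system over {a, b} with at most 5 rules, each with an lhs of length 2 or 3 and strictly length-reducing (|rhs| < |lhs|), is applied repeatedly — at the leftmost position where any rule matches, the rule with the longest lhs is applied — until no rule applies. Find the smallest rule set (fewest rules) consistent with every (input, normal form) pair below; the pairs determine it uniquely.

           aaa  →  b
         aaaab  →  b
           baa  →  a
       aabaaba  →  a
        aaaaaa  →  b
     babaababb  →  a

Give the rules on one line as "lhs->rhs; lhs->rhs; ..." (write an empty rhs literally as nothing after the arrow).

  | aaa => b
  | aaaab => bab => b
  | baa => a
  | aabaaba => bbaaba => aaba => bba => a

aa->b; aaa->b; ba->; bb->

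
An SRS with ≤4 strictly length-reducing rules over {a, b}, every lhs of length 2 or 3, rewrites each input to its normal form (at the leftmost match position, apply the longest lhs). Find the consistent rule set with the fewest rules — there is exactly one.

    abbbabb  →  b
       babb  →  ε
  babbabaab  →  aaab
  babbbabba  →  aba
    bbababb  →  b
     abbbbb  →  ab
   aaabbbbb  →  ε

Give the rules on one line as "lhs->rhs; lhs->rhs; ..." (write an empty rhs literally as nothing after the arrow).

abb->b; baa->aa; bb->; bbb->a

  | abbbabb => bbabb => abb => b
  | babb => bb => ε
  | babbabaab => bbabaab => abaab => aaab
  | babbbabba => bbbabba => aabba => aba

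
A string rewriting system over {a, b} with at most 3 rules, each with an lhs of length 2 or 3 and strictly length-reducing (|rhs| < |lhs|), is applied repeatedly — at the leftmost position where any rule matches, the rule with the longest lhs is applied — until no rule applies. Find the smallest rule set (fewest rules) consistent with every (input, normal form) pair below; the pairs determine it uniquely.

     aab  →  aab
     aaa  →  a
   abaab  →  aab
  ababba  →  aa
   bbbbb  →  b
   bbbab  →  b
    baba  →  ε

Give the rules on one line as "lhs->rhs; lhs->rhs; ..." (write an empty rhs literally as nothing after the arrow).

  | aab
  | aaa => a
  | abaab => aab
  | ababba => abba => aa

aaa->a; ba->; bb->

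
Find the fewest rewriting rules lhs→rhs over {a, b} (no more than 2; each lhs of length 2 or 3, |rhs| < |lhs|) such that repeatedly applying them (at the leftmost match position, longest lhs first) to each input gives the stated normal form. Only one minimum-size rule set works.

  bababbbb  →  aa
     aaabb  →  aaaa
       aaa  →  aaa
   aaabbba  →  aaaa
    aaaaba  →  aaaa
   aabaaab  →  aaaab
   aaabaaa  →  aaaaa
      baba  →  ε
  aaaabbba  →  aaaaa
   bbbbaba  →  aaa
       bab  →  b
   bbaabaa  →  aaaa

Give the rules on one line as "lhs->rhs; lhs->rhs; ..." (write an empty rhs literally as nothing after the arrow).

ba->; bb->a

  | bababbbb => babbbb => bbbb => abb => aa
  | aaabb => aaaa
  | aaa
  | aaabbba => aaaaba => aaaa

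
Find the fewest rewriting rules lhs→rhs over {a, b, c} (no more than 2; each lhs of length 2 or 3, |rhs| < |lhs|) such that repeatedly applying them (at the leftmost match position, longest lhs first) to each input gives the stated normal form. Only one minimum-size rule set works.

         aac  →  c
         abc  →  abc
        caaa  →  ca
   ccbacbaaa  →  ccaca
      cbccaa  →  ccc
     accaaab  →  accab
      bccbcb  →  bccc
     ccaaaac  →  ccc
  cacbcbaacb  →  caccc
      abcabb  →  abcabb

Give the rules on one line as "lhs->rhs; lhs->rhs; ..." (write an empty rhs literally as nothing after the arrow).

  | aac => c
  | abc
  | caaa => ca
  | ccbacbaaa => ccacbaaa => ccacaaa => ccaca

aa->; cb->c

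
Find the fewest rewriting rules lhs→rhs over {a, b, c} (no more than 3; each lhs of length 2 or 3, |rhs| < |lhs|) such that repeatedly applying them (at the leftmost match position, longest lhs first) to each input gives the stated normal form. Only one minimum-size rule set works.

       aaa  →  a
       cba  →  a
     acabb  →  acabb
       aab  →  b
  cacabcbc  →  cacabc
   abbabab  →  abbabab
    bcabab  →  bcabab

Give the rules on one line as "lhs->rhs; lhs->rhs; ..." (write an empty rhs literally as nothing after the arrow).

  | aaa => a
  | cba => a
  | acabb
  | aab => b

aa->; cb->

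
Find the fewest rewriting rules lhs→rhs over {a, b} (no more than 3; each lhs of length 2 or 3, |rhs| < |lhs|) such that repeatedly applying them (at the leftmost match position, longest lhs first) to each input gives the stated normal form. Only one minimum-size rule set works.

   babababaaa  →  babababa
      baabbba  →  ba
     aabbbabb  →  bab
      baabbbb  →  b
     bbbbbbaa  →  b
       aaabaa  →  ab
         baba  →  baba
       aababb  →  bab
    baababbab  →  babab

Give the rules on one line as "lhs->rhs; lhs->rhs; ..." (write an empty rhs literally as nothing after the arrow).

aa->; bb->b

  | babababaaa => babababa
  | baabbba => bbbba => bbba => bba => ba
  | aabbbabb => bbbabb => bbabb => babb => bab
  | baabbbb => bbbbb => bbbb => bbb => bb => b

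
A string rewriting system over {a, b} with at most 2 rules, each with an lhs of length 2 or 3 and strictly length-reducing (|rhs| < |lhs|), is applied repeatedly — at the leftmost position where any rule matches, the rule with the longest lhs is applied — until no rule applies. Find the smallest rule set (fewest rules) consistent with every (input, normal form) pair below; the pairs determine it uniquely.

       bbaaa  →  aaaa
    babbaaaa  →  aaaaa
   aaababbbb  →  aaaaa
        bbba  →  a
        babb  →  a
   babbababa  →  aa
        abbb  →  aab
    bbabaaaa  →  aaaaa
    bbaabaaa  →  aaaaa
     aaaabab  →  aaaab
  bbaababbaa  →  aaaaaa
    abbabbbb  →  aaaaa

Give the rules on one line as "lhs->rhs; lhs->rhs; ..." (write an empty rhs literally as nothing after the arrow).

  | bbaaa => aaaa
  | babbaaaa => bbaaaa => aaaaa
  | aaababbbb => aaabbbb => aaaabb => aaaaa
  | bbba => aba => a

ba->; bb->a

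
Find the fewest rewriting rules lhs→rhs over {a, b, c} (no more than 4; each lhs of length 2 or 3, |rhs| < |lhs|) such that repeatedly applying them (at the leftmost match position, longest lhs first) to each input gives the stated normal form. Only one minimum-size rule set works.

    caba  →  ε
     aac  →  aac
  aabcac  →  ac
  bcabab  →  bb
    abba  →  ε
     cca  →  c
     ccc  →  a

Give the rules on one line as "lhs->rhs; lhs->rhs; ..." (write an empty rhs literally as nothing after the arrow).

ab->; ba->; ca->; ccc->a

  | caba => ba => ε
  | aac
  | aabcac => acac => ac
  | bcabab => bbab => bb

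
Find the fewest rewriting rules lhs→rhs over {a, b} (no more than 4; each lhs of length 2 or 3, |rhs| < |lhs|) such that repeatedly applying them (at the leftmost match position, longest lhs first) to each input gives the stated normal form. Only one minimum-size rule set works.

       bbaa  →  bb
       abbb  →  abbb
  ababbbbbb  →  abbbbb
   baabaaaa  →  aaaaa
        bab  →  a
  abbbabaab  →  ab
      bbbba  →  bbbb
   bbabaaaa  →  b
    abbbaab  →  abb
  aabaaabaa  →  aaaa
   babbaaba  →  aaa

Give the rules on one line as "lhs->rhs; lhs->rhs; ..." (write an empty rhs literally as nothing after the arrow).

  | bbaa => bba => bb
  | abbb
  | ababbbbbb => aabbbbb => abbbbb
  | baabaaaa => babaaaa => aaaaa

aab->ab; ba->b; bab->a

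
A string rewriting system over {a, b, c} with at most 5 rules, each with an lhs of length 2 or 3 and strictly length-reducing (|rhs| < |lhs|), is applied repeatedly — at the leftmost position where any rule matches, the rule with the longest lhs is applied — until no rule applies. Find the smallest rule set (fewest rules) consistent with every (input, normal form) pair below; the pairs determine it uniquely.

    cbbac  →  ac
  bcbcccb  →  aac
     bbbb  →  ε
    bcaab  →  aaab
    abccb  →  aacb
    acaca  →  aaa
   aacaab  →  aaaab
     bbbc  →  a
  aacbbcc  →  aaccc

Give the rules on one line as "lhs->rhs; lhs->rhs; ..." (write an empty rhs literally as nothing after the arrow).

bb->; bc->a; ca->a; ccb->c

  | cbbac => cac => ac
  | bcbcccb => abcccb => aaccb => aac
  | bbbb => bb => ε
  | bcaab => aaab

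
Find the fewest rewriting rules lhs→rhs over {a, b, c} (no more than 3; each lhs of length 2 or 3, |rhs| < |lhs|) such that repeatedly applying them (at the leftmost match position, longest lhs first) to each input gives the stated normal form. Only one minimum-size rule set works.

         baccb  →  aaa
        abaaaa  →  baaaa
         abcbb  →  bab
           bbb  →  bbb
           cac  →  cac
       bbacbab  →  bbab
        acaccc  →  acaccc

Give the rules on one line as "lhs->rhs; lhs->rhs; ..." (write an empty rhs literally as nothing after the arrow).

  | baccb => aacb => aaa
  | abaaaa => baaaa
  | abcbb => abab => bab
  | bbb

aba->ba; bac->aa; cb->a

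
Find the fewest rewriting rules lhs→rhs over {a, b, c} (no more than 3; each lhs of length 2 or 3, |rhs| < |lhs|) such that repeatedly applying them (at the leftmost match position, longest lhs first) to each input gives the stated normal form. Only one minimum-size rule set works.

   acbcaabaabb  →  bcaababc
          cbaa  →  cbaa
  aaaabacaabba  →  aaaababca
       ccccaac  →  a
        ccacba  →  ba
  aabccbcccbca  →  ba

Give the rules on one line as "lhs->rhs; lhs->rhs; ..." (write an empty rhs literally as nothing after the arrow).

  | acbcaabaabb => bcaabaabb => bcaababc
  | cbaa
  | aaaabacaabba => aaaabaabba => aaaababca
  | ccccaac => ccaac => aac => a

abb->bc; ac->; cc->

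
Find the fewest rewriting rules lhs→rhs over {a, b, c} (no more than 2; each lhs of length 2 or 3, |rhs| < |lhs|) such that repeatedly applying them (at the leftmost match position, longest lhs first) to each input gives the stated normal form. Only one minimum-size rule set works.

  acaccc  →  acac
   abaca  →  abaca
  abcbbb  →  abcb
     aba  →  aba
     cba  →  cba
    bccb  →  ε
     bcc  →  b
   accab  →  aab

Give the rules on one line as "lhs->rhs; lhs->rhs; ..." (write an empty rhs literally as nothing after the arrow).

  | acaccc => acac
  | abaca
  | abcbbb => abcb
  | aba

bb->; cc->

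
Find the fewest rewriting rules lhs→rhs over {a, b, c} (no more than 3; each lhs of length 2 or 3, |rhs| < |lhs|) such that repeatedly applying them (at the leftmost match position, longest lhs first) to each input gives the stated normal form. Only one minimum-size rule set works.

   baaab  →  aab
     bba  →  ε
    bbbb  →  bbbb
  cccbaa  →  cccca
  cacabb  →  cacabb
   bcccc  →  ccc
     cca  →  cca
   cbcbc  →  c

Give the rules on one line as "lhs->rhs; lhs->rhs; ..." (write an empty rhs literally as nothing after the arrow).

ba->c; bc->; caa->aa

  | baaab => caab => aab
  | bba => bc => ε
  | bbbb
  | cccbaa => cccca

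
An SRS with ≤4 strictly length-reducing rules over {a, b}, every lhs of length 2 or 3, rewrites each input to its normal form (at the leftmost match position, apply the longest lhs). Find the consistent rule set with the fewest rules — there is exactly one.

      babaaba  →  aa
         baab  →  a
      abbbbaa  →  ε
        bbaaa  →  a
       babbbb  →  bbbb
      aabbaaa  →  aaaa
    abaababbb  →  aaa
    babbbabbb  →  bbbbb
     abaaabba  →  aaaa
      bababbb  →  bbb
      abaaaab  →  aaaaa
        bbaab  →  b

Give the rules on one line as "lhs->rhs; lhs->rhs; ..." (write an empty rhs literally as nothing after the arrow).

ab->a; abb->; ba->

  | babaaba => baaba => aba => aa
  | baab => ab => a
  | abbbbaa => bbaa => ba => ε
  | bbaaa => baa => a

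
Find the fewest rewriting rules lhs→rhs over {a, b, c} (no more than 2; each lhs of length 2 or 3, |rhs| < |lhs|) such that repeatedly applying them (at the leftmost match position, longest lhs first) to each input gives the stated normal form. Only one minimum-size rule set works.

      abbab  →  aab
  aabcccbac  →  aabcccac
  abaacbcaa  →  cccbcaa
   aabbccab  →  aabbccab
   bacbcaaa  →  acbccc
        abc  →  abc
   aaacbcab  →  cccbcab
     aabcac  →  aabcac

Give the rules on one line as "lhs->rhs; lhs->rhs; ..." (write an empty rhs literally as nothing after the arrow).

aaa->cc; ba->a

  | abbab => abab => aab
  | aabcccbac => aabcccac
  | abaacbcaa => aaacbcaa => cccbcaa
  | aabbccab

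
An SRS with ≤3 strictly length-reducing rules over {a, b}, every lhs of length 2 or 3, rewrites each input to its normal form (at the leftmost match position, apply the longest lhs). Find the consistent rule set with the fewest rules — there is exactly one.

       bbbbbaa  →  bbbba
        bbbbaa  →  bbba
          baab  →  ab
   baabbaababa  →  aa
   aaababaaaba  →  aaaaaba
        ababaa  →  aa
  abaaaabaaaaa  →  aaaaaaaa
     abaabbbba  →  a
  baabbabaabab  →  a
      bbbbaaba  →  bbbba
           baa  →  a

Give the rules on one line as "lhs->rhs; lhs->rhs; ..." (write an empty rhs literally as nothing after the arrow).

abb->; baa->a; bab->bb

  | bbbbbaa => bbbba
  | bbbbaa => bbba
  | baab => ab
  | baabbaababa => abbaababa => aababa => aabba => aa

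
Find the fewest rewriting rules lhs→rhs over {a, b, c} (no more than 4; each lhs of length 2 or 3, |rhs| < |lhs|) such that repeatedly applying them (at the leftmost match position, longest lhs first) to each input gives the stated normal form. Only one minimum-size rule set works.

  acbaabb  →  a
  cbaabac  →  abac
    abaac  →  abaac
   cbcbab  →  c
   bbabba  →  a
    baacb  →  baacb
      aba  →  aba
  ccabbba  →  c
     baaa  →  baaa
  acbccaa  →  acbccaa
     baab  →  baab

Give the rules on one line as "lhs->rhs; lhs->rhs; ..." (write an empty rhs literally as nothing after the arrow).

abb->; bb->; cba->

  | acbaabb => aabb => a
  | cbaabac => abac
  | abaac
  | cbcbab => cbb => c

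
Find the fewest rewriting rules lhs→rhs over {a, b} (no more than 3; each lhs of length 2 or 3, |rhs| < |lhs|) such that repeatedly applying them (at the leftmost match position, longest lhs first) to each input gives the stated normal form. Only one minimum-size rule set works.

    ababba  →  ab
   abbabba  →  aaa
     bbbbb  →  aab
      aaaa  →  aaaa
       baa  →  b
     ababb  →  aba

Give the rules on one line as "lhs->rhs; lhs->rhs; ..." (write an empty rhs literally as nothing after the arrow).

baa->b; bb->; bbb->ab

  | ababba => abaa => ab
  | abbabba => aabba => aaa
  | bbbbb => abbb => aab
  | aaaa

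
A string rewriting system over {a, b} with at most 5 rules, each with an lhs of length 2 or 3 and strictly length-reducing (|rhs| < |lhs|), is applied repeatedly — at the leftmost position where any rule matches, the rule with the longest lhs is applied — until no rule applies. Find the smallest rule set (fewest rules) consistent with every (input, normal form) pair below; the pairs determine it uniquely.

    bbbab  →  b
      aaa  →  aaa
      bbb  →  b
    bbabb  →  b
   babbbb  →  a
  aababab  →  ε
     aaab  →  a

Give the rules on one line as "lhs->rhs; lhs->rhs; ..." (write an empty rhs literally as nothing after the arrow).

  | bbbab => bab => b
  | aaa
  | bbb => b
  | bbabb => aabb => b

aab->; ab->; bb->a; bbb->b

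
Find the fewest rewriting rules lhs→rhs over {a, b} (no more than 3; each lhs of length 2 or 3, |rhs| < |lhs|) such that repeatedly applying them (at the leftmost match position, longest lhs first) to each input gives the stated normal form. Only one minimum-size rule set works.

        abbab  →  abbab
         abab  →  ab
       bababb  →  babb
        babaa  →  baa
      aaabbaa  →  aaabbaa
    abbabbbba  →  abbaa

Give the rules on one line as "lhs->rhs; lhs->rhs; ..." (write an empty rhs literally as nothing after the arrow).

  | abbab
  | abab => ab
  | bababb => babb
  | babaa => baa

aba->a; bbb->a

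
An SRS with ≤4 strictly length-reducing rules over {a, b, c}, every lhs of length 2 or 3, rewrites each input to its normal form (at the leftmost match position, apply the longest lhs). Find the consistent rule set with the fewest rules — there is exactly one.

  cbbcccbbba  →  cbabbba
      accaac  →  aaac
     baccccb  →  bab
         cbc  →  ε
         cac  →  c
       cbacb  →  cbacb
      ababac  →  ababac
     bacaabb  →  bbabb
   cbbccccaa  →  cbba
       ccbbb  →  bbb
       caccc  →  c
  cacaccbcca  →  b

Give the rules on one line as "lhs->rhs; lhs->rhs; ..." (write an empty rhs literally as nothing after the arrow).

  | cbbcccbbba => cbaccbbba => cbabbba
  | accaac => aaac
  | baccccb => baccb => bab
  | cbc => ca => ε

aca->b; bc->a; ca->; cc->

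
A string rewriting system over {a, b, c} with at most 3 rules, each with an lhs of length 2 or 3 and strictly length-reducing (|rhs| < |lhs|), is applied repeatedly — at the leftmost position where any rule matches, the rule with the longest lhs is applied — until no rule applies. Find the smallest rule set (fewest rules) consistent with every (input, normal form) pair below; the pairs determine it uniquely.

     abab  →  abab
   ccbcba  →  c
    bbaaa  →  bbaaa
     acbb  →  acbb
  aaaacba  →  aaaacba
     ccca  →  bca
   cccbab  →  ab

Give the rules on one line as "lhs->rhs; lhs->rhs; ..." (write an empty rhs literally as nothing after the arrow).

bcb->; cca->c; ccc->bc

  | abab
  | ccbcba => cca => c
  | bbaaa
  | acbb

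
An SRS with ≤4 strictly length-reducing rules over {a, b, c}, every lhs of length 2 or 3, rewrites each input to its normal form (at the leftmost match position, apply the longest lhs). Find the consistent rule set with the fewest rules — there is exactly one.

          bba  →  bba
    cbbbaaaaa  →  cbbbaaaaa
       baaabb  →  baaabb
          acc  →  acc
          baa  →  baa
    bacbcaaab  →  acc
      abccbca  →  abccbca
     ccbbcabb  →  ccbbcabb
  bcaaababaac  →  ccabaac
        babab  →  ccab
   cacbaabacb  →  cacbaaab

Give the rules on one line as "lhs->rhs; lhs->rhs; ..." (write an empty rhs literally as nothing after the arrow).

  | bba
  | cbbbaaaaa
  | baaabb
  | acc

bab->cc; bac->a; caa->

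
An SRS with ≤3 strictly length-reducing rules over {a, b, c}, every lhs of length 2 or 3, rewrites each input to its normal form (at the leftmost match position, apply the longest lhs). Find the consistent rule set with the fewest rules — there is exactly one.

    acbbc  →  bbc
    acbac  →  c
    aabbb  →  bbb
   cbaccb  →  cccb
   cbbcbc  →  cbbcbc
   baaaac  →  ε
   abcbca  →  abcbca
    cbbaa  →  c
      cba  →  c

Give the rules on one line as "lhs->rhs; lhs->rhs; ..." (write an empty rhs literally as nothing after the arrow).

  | acbbc => bbc
  | acbac => bac => c
  | aabbb => bbb
  | cbaccb => cccb

aa->; ac->; ba->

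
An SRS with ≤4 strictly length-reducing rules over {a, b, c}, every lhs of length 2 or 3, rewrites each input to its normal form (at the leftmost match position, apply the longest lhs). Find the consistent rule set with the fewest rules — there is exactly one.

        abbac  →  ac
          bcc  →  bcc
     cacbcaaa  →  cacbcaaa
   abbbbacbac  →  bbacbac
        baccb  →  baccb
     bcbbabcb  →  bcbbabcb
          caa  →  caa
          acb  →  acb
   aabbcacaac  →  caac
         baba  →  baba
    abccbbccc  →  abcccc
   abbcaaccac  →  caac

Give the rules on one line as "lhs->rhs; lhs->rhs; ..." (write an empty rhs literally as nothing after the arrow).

  | abbac => ac
  | bcc
  | cacbcaaa
  | abbbbacbac => bbacbac

abb->; aca->; bbc->; cca->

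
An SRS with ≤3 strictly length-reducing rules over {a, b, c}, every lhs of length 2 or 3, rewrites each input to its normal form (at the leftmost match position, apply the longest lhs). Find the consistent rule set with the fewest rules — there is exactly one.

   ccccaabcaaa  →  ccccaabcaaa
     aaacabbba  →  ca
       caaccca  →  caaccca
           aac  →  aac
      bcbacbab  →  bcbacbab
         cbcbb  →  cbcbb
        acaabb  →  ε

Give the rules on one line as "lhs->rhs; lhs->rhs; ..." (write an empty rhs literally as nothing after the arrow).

aba->ca; abb->; aca->

  | ccccaabcaaa
  | aaacabbba => aabbba => aba => ca
  | caaccca
  | aac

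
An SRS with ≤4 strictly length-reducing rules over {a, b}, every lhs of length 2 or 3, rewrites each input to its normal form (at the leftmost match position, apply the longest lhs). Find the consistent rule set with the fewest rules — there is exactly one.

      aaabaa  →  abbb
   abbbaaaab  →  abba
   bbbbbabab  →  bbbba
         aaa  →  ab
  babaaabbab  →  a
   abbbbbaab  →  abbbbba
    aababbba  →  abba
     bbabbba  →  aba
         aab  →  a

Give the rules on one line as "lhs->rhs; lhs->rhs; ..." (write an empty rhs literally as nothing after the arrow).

  | aaabaa => abbaa => abbb
  | abbbaaaab => abbbabab => abbaab => abba
  | bbbbbabab => bbbbaab => bbbba
  | aaa => ab

aa->b; aaa->ab; aab->a; bab->a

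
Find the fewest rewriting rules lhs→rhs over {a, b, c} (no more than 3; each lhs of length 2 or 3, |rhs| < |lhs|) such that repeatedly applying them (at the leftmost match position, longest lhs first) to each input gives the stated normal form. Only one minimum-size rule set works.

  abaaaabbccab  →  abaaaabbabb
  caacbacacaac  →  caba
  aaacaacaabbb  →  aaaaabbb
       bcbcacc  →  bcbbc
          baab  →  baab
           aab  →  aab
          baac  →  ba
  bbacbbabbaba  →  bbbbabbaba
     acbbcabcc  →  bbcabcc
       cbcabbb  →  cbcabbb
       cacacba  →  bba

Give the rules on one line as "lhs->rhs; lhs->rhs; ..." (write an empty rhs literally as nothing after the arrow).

  | abaaaabbccab => abaaaabbabb
  | caacbacacaac => cabacacaac => cabacaac => cabaac => caba
  | aaacaacaabbb => aaaacaabbb => aaaaabbb
  | bcbcacc => bcbbc

ac->; cac->b; cca->ab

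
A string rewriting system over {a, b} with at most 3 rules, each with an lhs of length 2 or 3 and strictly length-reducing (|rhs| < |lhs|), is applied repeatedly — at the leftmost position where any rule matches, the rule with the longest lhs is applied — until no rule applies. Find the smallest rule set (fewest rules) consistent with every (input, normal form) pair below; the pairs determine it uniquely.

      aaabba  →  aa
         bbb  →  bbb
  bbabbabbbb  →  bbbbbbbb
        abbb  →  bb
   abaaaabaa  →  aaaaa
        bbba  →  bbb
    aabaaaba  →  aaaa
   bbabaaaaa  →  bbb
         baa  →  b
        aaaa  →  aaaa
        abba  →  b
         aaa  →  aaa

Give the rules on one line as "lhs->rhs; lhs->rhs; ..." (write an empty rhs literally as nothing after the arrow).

  | aaabba => aaba => aa
  | bbb
  | bbabbabbbb => bbbbabbbb => bbbbbbbb
  | abbb => bb

ab->; ba->b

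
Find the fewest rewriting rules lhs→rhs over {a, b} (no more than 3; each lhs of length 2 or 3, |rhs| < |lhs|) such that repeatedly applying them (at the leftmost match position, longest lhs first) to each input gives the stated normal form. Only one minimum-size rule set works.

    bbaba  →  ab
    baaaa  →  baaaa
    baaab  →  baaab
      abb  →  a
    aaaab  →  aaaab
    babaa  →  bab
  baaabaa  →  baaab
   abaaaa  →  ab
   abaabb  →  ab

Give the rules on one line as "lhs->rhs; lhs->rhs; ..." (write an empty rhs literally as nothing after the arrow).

aba->ab; bb->

  | bbaba => aba => ab
  | baaaa
  | baaab
  | abb => a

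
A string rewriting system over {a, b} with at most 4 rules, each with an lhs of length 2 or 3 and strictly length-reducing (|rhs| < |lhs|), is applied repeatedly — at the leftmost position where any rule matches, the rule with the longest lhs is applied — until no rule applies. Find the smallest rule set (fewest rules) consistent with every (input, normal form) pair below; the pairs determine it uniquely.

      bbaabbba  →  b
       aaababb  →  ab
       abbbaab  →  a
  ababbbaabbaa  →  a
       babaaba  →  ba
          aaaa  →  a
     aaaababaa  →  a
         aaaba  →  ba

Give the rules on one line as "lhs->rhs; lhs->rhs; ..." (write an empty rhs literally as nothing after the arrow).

  | bbaabbba => abbba => bbba => b
  | aaababb => babb => ab
  | abbbaab => bbbaab => bab => a
  | ababbbaabbaa => aabbaabbaa => abbaabbaa => bbaabbaa => abbaa => bbaa => a

aaa->; abb->bb; bab->a; bba->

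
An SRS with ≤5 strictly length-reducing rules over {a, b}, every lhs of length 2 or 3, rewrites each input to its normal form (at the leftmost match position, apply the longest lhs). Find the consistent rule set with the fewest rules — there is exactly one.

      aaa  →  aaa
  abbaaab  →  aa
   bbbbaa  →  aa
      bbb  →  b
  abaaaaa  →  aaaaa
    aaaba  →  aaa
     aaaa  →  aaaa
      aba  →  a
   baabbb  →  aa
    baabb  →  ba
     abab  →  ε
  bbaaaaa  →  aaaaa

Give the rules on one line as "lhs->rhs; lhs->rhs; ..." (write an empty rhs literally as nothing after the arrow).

  | aaa
  | abbaaab => aaab => aa
  | bbbbaa => bbaa => aa
  | bbb => b

ab->; abb->; bab->aa; bb->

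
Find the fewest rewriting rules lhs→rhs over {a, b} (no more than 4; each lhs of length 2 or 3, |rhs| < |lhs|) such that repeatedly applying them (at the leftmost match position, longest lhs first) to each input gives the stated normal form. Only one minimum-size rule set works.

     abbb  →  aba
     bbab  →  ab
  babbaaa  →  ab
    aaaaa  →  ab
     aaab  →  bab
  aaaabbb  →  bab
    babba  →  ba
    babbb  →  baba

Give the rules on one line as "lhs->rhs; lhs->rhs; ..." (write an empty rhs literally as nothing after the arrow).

aa->b; bb->b; bba->ab; bbb->ba

  | abbb => aba
  | bbab => abb => ab
  | babbaaa => baabaa => bbbaa => baaa => bba => ab
  | aaaaa => baaa => bba => ab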